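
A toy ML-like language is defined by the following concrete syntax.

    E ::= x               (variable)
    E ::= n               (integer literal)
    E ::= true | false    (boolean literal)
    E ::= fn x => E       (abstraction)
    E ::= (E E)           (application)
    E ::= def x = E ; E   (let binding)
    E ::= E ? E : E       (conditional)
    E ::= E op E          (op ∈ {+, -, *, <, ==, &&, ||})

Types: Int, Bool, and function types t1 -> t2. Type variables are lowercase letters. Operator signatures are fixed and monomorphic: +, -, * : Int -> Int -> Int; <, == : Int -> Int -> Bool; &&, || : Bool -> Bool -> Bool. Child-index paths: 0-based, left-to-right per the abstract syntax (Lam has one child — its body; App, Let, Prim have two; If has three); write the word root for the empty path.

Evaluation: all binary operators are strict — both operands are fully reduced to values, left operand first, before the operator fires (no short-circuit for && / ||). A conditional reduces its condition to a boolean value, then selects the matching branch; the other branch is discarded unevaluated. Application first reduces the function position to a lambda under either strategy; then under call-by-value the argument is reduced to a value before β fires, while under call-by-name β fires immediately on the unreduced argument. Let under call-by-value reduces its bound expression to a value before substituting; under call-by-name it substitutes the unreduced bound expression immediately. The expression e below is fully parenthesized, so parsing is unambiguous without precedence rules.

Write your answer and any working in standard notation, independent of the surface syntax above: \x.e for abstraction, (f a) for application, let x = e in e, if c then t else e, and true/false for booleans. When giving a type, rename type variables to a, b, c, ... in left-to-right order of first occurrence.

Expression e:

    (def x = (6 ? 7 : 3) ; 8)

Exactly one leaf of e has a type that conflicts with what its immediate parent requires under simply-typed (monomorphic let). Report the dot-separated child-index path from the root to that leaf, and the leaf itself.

Answer: 0.0 : 6

Derivation:
  unify Int ~ Bool
  FAIL: mismatch Int ~ Bool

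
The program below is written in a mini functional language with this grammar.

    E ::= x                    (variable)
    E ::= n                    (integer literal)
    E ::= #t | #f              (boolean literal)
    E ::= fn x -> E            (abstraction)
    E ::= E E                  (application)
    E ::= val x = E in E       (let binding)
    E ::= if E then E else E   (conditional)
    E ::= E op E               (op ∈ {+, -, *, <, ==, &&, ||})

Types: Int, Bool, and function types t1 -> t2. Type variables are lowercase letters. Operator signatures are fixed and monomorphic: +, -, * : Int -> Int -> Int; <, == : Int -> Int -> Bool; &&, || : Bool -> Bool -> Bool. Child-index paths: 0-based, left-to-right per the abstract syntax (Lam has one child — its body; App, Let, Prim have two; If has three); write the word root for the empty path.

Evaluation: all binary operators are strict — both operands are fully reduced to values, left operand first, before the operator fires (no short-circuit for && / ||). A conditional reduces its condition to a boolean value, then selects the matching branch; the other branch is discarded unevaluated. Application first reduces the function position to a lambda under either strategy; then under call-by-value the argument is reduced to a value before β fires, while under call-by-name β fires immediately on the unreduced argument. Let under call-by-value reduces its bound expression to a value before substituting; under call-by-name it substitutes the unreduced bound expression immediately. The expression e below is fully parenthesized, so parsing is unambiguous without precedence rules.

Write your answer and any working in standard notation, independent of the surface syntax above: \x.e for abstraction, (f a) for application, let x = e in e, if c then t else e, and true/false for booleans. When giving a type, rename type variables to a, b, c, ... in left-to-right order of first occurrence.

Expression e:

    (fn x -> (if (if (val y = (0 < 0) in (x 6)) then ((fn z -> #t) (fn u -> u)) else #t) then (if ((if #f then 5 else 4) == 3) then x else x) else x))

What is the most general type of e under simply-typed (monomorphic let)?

Working:
  unify Int ~ Int
  unify Int ~ Int
let y : Bool
x : a
  unify a ~ Int -> b
_ _ : b
  unify b ~ Bool
\z._ : c -> Bool
u : d
\u._ : d -> d
  unify c -> Bool ~ (d -> d) -> e
  unify c ~ d -> d
  unify Bool ~ e
_ _ : Bool
  unify Bool ~ Bool
  unify Bool ~ Bool
  unify Bool ~ Bool
  unify Int ~ Int
  unify Int ~ Int
  unify Int ~ Int
  unify Bool ~ Bool
x : Int -> Bool
x : Int -> Bool
  unify Int -> Bool ~ Int -> Bool
  unify Int ~ Int
  unify Bool ~ Bool
x : Int -> Bool
  unify Int -> Bool ~ Int -> Bool
  unify Int ~ Int
  unify Bool ~ Bool
\x._ : (Int -> Bool) -> Int -> Bool

Answer: (Int -> Bool) -> Int -> Bool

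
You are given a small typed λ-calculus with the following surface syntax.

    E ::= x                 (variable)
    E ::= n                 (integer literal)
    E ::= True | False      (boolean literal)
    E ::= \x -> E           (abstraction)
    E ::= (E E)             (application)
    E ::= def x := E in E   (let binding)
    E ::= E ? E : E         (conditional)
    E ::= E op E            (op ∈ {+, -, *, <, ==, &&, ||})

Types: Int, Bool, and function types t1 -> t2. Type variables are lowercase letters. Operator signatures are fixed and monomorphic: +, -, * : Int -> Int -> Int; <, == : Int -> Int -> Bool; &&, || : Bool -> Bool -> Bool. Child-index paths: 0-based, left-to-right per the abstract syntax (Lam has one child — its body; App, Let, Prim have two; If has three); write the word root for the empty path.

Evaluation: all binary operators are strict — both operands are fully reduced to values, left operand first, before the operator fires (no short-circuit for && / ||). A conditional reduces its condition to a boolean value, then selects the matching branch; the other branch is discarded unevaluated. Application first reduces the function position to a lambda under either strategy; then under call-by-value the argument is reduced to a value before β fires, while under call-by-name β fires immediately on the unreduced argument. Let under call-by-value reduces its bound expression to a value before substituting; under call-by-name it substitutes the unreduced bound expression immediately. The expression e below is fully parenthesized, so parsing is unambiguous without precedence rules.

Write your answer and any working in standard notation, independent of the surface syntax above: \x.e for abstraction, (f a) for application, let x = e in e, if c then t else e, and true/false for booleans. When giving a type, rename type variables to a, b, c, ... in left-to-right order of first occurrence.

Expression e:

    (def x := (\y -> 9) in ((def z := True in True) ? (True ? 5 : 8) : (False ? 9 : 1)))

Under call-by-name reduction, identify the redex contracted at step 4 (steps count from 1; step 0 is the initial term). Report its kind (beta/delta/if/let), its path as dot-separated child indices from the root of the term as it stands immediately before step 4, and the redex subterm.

Trace:
step 0: (let x = (\y.9) in (if (let z = true in true) then (if true then 5 else 8) else (if false then 9 else 1)))
step 1: [let@root] (if (let z = true in true) then (if true then 5 else 8) else (if false then 9 else 1))
step 2: [let@0] (if true then (if true then 5 else 8) else (if false then 9 else 1))
step 3: [if@root] (if true then 5 else 8)
step 4: [if@root] 5

Answer: if at root : (if true then 5 else 8)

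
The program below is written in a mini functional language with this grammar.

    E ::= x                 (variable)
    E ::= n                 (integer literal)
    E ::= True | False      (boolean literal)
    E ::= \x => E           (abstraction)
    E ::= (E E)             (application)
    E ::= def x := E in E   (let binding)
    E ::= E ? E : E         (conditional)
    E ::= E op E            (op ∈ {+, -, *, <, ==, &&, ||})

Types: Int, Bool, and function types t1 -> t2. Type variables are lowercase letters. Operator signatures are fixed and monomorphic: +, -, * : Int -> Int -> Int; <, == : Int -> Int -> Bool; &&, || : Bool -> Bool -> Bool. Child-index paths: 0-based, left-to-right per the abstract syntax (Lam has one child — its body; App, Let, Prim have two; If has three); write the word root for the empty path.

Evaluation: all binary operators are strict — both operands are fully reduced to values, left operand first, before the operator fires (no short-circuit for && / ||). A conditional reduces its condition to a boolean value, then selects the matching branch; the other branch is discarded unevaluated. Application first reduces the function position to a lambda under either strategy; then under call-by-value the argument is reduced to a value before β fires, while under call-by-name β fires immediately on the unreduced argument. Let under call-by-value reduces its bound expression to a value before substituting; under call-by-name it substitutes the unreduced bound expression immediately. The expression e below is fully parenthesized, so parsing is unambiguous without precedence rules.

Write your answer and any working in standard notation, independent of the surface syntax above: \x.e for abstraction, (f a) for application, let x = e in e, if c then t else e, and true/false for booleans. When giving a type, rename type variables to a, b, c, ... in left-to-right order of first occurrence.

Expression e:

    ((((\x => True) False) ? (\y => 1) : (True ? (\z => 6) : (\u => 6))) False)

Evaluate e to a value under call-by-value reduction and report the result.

Answer: 1

Trace:
step 0: ((if ((\x.true) false) then (\y.1) else (if true then (\z.6) else (\u.6))) false)
step 1: [beta@0.0] ((if true then (\y.1) else (if true then (\z.6) else (\u.6))) false)
step 2: [if@0] ((\y.1) false)
step 3: [beta@root] 1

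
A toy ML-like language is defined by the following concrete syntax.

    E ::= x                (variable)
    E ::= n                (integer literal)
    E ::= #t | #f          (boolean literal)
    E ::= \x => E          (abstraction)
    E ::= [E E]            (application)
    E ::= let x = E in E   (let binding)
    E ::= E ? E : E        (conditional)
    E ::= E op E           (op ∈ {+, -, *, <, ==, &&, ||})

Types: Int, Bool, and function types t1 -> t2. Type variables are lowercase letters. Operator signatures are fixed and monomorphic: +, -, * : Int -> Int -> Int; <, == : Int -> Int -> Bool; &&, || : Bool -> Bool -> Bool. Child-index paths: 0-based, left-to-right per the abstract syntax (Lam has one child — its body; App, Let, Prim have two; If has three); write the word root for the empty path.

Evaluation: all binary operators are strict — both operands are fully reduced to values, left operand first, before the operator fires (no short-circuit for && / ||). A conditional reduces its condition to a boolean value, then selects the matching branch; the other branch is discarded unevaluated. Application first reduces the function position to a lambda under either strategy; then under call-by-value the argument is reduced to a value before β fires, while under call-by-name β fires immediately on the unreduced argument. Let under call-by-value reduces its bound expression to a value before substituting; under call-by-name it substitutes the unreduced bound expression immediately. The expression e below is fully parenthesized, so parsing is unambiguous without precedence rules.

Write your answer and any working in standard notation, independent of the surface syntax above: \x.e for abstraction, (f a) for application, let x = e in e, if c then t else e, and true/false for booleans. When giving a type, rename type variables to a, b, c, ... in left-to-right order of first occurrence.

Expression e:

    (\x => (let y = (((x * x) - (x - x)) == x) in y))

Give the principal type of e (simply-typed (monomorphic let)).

Working:
x : a
  unify a ~ Int
x : Int
  unify Int ~ Int
  unify Int ~ Int
x : Int
  unify Int ~ Int
x : Int
  unify Int ~ Int
  unify Int ~ Int
  unify Int ~ Int
x : Int
  unify Int ~ Int
let y : Bool
y : Bool
\x._ : Int -> Bool

Answer: Int -> Bool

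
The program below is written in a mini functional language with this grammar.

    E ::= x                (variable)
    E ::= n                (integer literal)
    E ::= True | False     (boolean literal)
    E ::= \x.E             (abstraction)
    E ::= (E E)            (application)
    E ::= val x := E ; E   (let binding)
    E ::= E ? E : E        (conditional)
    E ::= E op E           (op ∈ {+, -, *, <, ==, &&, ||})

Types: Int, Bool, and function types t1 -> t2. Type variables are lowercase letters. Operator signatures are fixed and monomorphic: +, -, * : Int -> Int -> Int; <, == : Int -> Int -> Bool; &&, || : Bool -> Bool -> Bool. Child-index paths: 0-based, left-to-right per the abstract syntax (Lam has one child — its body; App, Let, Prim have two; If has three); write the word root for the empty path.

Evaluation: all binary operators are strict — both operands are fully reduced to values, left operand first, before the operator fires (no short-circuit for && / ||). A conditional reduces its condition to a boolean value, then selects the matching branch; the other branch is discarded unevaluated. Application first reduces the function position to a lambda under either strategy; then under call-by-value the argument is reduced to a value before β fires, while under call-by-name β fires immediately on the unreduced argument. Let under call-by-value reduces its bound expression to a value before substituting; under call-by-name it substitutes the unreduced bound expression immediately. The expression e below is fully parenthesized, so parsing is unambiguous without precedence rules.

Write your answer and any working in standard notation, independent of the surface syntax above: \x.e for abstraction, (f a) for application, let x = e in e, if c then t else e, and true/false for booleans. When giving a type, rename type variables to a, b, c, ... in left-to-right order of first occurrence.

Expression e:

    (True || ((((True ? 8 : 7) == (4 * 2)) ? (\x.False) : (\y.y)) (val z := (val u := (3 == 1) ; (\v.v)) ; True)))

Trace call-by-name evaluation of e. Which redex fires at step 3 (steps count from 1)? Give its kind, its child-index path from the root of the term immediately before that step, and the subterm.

Trace:
step 0: (true || ((if ((if true then 8 else 7) == (4 * 2)) then (\x.false) else (\y.y)) (let z = (let u = (3 == 1) in (\v.v)) in true)))
step 1: [if@1.0.0.0] (true || ((if (8 == (4 * 2)) then (\x.false) else (\y.y)) (let z = (let u = (3 == 1) in (\v.v)) in true)))
step 2: [delta@1.0.0.1] (true || ((if (8 == 8) then (\x.false) else (\y.y)) (let z = (let u = (3 == 1) in (\v.v)) in true)))
step 3: [delta@1.0.0] (true || ((if true then (\x.false) else (\y.y)) (let z = (let u = (3 == 1) in (\v.v)) in true)))

Answer: delta at 1.0.0 : (8 == 8)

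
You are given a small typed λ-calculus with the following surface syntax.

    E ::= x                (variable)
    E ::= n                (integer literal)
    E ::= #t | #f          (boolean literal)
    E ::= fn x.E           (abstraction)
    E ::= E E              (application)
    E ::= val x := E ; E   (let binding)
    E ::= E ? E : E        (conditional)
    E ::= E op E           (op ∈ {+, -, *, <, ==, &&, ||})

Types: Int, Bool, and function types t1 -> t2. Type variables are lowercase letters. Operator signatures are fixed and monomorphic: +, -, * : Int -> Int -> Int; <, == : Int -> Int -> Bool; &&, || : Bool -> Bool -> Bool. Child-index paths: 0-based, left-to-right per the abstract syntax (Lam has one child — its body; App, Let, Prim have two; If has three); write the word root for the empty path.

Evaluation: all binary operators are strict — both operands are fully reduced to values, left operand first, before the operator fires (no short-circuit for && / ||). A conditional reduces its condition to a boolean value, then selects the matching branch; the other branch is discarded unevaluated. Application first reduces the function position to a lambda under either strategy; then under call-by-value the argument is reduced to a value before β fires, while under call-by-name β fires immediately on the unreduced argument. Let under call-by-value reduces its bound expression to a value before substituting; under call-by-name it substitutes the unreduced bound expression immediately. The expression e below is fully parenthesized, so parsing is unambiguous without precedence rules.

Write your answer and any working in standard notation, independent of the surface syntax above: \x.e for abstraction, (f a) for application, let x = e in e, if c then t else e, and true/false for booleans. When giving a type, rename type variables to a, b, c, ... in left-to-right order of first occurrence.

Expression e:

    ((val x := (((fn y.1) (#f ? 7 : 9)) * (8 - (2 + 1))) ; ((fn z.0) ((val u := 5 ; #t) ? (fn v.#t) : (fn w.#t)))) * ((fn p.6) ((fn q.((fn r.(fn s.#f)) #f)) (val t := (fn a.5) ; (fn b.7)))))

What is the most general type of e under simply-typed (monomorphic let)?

Answer: Int

Derivation:
\y._ : a -> Int
  unify Bool ~ Bool
  unify Int ~ Int
  unify a -> Int ~ Int -> b
  unify a ~ Int
  unify Int ~ b
_ _ : Int
  unify Int ~ Int
  unify Int ~ Int
  unify Int ~ Int
  unify Int ~ Int
  unify Int ~ Int
  unify Int ~ Int
let x : Int
\z._ : c -> Int
let u : Int
  unify Bool ~ Bool
\v._ : d -> Bool
\w._ : e -> Bool
  unify d -> Bool ~ e -> Bool
  unify d ~ e
  unify Bool ~ Bool
  unify c -> Int ~ (e -> Bool) -> f
  unify c ~ e -> Bool
  unify Int ~ f
_ _ : Int
  unify Int ~ Int
\p._ : g -> Int
\s._ : j -> Bool
\r._ : i -> j -> Bool
  unify i -> j -> Bool ~ Bool -> k
  unify i ~ Bool
  unify j -> Bool ~ k
_ _ : j -> Bool
\q._ : h -> j -> Bool
\a._ : l -> Int
let t : l -> Int
\b._ : m -> Int
  unify h -> j -> Bool ~ (m -> Int) -> n
  unify h ~ m -> Int
  unify j -> Bool ~ n
_ _ : j -> Bool
  unify g -> Int ~ (j -> Bool) -> o
  unify g ~ j -> Bool
  unify Int ~ o
_ _ : Int
  unify Int ~ Int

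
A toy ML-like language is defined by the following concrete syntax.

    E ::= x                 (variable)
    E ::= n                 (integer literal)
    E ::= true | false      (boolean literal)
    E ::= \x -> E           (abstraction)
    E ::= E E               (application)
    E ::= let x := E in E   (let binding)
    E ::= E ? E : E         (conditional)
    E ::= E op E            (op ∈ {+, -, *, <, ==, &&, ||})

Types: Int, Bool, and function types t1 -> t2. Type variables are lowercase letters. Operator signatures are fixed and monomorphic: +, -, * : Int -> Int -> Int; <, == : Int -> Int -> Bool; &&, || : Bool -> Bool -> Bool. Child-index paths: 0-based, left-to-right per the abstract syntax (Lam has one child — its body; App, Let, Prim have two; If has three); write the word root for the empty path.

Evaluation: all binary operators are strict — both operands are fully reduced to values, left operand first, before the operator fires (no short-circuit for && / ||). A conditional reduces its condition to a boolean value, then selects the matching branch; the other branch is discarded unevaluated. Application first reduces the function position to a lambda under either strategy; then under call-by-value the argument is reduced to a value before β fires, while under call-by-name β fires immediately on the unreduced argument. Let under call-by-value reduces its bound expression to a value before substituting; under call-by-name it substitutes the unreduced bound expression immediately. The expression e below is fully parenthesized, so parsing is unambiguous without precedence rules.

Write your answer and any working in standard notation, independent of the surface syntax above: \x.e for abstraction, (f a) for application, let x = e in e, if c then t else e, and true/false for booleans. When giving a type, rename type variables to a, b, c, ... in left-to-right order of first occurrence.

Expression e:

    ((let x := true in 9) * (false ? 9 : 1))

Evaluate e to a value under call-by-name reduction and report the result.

Answer: 9

Trace:
step 0: ((let x = true in 9) * (if false then 9 else 1))
step 1: [let@0] (9 * (if false then 9 else 1))
step 2: [if@1] (9 * 1)
step 3: [delta@root] 9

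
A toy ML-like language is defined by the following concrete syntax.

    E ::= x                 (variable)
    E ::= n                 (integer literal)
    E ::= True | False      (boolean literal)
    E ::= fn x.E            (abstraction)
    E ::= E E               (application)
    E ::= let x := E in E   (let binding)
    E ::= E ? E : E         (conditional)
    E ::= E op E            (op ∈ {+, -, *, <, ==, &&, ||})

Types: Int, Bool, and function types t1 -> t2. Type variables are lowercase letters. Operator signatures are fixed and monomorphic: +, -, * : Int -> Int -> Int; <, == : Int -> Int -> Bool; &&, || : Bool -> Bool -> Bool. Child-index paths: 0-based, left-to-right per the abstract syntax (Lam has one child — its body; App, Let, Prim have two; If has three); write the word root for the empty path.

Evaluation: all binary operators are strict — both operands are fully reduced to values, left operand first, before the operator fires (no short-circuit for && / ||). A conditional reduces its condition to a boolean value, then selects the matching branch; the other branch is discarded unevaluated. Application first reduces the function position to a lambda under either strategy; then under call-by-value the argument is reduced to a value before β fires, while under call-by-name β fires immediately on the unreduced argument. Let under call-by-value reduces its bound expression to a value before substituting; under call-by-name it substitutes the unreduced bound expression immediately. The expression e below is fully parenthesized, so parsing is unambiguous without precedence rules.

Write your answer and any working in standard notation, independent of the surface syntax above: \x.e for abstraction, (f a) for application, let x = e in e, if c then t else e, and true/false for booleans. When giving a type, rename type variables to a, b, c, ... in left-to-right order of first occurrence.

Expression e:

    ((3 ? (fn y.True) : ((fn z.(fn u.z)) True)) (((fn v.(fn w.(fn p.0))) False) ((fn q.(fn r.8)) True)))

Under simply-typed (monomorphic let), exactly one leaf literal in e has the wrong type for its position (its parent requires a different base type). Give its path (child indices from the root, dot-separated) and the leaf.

Answer: 0.0 : 3

Trace:
  unify Int ~ Bool
  FAIL: mismatch Int ~ Bool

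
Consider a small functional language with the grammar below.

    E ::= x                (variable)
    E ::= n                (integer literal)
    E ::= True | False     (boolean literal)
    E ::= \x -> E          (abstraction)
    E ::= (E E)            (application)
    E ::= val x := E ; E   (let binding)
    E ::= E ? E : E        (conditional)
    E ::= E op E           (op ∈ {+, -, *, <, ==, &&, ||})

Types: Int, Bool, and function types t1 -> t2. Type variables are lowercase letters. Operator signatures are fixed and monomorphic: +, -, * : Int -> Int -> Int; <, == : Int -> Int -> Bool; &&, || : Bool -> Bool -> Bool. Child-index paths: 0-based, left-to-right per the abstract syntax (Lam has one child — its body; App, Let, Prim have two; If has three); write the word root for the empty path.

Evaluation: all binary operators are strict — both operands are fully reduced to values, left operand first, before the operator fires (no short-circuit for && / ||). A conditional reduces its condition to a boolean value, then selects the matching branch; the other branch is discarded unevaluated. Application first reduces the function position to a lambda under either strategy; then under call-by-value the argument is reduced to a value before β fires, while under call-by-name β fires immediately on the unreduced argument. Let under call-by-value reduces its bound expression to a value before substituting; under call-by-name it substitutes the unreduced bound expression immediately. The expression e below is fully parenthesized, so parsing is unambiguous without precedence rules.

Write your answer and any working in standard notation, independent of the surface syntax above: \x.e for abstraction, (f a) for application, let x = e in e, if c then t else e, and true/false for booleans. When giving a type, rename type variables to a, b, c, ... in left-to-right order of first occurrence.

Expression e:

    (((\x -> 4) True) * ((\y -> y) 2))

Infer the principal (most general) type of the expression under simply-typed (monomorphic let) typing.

Derivation:
\x._ : a -> Int
  unify a -> Int ~ Bool -> b
  unify a ~ Bool
  unify Int ~ b
_ _ : Int
  unify Int ~ Int
y : c
\y._ : c -> c
  unify c -> c ~ Int -> d
  unify c ~ Int
  unify Int ~ d
_ _ : Int
  unify Int ~ Int

Answer: Int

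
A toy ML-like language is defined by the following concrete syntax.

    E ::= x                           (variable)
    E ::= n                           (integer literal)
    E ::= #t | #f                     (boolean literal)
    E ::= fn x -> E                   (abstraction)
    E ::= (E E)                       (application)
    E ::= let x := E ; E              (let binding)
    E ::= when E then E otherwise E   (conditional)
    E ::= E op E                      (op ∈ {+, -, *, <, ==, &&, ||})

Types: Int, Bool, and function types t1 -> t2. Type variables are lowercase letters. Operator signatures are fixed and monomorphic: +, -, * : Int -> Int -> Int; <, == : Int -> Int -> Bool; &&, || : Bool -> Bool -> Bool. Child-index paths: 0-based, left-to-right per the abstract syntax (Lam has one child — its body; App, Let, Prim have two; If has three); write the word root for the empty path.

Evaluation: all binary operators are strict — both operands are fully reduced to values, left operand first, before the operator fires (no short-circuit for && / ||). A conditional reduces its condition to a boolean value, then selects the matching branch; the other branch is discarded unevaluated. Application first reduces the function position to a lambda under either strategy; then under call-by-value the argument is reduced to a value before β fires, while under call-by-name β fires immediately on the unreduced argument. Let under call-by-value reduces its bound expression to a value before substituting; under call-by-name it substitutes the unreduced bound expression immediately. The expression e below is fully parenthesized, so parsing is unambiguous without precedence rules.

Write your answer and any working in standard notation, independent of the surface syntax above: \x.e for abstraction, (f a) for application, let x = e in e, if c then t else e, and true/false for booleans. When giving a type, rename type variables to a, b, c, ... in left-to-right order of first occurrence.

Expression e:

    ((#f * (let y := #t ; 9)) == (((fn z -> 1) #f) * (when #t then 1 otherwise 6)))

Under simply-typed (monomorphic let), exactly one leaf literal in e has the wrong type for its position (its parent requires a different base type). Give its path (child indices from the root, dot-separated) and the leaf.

Answer: 0.0 : false

Working:
  unify Bool ~ Int
  FAIL: mismatch Bool ~ Int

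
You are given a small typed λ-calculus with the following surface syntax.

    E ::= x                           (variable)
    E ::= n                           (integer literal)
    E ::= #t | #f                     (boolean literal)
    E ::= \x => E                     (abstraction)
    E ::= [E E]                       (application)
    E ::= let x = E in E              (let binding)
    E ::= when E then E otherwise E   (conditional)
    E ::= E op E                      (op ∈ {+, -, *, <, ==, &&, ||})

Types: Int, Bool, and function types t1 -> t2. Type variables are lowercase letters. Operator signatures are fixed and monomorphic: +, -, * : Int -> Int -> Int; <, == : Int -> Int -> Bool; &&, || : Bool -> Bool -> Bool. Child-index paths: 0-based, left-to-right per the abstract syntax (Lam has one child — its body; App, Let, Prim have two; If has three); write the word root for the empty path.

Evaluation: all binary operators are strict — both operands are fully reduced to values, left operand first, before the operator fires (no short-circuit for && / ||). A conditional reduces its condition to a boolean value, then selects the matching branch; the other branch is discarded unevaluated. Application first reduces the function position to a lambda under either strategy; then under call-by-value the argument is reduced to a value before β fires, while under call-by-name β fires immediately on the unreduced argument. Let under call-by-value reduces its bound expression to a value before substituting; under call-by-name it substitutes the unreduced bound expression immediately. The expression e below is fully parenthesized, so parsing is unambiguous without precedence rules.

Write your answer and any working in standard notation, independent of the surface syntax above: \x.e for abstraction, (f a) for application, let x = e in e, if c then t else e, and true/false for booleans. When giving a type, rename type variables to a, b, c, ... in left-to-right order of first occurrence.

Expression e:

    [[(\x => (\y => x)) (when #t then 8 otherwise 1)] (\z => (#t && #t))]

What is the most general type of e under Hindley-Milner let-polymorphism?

Derivation:
x : a
\y._ : b -> a
\x._ : a -> b -> a
  unify Bool ~ Bool
  unify Int ~ Int
  unify a -> b -> a ~ Int -> c
  unify a ~ Int
  unify b -> Int ~ c
_ _ : b -> Int
  unify Bool ~ Bool
  unify Bool ~ Bool
\z._ : d -> Bool
  unify b -> Int ~ (d -> Bool) -> e
  unify b ~ d -> Bool
  unify Int ~ e
_ _ : Int

Answer: Int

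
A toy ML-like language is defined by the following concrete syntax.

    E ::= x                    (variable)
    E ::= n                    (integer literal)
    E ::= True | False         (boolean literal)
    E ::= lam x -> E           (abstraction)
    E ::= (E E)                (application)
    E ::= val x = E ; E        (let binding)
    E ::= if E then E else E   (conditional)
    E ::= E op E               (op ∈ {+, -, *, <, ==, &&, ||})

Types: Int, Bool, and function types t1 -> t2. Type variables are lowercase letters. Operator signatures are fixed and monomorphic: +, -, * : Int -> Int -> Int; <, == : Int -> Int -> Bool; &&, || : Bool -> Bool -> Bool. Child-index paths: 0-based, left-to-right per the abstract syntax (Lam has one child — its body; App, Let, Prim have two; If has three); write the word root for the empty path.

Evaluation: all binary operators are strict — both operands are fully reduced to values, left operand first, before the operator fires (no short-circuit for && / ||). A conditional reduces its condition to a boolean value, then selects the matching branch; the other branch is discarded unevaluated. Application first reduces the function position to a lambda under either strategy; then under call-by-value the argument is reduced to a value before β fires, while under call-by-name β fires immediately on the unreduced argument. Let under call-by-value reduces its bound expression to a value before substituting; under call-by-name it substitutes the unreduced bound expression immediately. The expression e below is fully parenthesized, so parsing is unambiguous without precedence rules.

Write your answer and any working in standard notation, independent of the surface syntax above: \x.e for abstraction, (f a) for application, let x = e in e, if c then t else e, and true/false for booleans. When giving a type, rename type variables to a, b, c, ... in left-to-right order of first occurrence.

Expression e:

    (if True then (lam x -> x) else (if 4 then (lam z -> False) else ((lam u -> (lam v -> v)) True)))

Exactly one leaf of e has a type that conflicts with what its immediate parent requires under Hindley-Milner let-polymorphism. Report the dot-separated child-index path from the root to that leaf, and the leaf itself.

Answer: 2.0 : 4

Working:
  unify Bool ~ Bool
x : a
\x._ : a -> a
  unify Int ~ Bool
  FAIL: mismatch Int ~ Bool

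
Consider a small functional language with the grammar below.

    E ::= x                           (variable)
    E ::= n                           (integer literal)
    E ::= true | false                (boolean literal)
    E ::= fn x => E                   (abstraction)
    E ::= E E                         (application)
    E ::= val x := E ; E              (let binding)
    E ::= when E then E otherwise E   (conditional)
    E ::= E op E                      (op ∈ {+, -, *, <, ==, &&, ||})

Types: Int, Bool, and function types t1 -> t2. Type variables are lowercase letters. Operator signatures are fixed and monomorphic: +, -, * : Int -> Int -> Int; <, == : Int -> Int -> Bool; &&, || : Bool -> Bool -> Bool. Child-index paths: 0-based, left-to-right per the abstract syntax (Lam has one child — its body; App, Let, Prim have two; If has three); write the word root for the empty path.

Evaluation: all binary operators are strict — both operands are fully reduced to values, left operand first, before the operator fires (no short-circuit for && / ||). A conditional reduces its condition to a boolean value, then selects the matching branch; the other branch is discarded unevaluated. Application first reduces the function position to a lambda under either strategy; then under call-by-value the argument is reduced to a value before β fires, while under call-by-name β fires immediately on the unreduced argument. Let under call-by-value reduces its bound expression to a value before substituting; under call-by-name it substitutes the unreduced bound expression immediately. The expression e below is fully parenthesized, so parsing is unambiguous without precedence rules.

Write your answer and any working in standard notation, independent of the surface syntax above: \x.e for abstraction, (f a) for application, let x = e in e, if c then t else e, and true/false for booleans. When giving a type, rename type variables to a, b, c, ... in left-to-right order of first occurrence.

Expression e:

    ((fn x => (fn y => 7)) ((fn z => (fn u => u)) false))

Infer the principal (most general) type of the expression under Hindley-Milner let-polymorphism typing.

Derivation:
\y._ : b -> Int
\x._ : a -> b -> Int
u : d
\u._ : d -> d
\z._ : c -> d -> d
  unify c -> d -> d ~ Bool -> e
  unify c ~ Bool
  unify d -> d ~ e
_ _ : d -> d
  unify a -> b -> Int ~ (d -> d) -> f
  unify a ~ d -> d
  unify b -> Int ~ f
_ _ : b -> Int

Answer: a -> Int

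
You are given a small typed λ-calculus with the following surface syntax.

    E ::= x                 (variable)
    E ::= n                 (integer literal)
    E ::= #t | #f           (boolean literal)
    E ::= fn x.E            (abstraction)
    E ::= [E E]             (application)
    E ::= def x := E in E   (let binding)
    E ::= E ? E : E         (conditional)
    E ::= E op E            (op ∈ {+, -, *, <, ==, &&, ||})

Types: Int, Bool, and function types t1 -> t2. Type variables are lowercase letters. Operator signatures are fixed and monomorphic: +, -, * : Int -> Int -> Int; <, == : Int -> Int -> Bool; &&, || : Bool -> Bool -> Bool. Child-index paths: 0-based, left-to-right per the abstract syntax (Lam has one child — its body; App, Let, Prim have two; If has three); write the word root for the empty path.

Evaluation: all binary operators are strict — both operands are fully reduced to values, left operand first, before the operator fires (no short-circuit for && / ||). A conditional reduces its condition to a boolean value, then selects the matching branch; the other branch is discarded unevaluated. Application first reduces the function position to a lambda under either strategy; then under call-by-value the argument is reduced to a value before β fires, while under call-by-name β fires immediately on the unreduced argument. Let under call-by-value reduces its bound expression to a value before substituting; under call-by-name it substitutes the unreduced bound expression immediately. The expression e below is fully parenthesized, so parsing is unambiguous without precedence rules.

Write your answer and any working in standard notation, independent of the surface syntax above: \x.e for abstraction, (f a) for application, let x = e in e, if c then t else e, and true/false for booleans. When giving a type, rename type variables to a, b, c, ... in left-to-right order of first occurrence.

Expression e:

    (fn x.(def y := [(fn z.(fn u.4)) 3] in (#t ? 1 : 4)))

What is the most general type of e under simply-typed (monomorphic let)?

Trace:
\u._ : c -> Int
\z._ : b -> c -> Int
  unify b -> c -> Int ~ Int -> d
  unify b ~ Int
  unify c -> Int ~ d
_ _ : c -> Int
let y : c -> Int
  unify Bool ~ Bool
  unify Int ~ Int
\x._ : a -> Int

Answer: a -> Int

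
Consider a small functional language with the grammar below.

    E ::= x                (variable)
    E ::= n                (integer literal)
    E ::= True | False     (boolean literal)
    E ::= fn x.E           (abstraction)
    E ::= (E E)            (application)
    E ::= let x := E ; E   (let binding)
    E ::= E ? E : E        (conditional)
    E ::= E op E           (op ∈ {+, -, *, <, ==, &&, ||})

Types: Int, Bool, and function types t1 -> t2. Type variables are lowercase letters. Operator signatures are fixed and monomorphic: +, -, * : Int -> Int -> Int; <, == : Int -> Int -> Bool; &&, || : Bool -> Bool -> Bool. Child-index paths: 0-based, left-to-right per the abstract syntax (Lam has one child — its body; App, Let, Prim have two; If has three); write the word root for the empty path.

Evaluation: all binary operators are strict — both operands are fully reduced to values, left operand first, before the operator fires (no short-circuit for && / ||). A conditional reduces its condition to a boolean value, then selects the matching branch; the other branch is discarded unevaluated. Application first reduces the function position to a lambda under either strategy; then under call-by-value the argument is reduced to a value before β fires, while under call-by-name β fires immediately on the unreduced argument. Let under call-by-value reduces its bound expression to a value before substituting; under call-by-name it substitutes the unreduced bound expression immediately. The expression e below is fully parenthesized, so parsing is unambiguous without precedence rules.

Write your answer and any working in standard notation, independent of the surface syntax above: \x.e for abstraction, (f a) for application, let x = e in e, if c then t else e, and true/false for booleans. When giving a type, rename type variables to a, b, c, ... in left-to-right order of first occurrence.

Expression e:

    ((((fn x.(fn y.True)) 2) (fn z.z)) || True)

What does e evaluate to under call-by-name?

Answer: true

Derivation:
step 0: ((((\x.(\y.true)) 2) (\z.z)) || true)
step 1: [beta@0.0] (((\y.true) (\z.z)) || true)
step 2: [beta@0] (true || true)
step 3: [delta@root] true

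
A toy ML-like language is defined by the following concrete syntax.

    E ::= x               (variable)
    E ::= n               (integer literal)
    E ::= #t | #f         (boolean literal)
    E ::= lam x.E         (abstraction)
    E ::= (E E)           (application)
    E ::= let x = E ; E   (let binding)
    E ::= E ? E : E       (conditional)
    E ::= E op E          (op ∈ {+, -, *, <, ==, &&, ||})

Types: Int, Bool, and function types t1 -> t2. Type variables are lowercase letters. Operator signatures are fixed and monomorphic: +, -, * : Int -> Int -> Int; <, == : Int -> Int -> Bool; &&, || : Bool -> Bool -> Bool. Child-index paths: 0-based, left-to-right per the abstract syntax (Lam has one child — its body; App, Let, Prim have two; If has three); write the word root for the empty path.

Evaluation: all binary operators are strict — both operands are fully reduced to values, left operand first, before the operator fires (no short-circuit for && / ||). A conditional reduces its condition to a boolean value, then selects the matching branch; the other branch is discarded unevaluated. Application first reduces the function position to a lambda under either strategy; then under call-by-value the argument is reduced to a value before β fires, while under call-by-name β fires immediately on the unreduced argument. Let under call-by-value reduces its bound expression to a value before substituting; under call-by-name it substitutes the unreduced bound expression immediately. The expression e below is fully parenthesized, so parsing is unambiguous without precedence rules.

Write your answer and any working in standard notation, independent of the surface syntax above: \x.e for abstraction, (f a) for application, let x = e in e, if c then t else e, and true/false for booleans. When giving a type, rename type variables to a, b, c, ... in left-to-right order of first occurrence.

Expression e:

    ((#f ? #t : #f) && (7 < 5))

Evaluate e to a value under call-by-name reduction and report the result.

Trace:
step 0: ((if false then true else false) && (7 < 5))
step 1: [if@0] (false && (7 < 5))
step 2: [delta@1] (false && false)
step 3: [delta@root] false

Answer: false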